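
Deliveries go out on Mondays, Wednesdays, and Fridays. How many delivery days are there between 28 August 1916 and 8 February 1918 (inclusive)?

228

28 August 1916 is a Monday.
From 28 August 1916 to 8 February 1918 is 530 days inclusive.
530 = 7 × 75 + 5, so there are 75 full weeks plus 5 extra days.
Each full week contributes 3 days from the set (Mon, Wed, Fri): 75 × 3 = 225.
The 5 extra days are Monday, Tuesday, Wednesday, Thursday, Friday — 3 of them qualify.
Total: 225 + 3 = 228.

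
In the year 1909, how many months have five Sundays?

4

A month has five Sundays exactly when Sunday falls within its first (length − 28) days.
Jan: 31 days, starts Fri → 5 of Fri, Sat, Sun ✓
Feb: 28 days, starts Mon → 5 of (none)
Mar: 31 days, starts Mon → 5 of Mon, Tue, Wed
Apr: 30 days, starts Thu → 5 of Thu, Fri
May: 31 days, starts Sat → 5 of Sat, Sun, Mon ✓
Jun: 30 days, starts Tue → 5 of Tue, Wed
Jul: 31 days, starts Thu → 5 of Thu, Fri, Sat
Aug: 31 days, starts Sun → 5 of Sun, Mon, Tue ✓
Sep: 30 days, starts Wed → 5 of Wed, Thu
Oct: 31 days, starts Fri → 5 of Fri, Sat, Sun ✓
Nov: 30 days, starts Mon → 5 of Mon, Tue
Dec: 31 days, starts Wed → 5 of Wed, Thu, Fri
Months with five Sundays: Jan, May, Aug, Oct.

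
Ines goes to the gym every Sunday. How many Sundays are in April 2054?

4

2054-04-01 is a Wednesday.
From 2054-04-01 to 2054-04-30 is 30 days inclusive.
30 = 7 × 4 + 2, so there are 4 full weeks plus 2 extra days.
Each full week contributes one Sunday: 4 so far.
The 2 extra days are Wed, Thu — none qualify.
Total: 4 + 0 = 4.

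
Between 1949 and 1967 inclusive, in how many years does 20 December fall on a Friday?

2

Day of week of December 20 in each year:
1949: Tue, 1950: Wed, 1951: Thu, 1952: Sat, 1953: Sun, 1954: Mon, 1955: Tue, 1956: Thu, 1957: Fri ✓, 1958: Sat, 1959: Sun, 1960: Tue, 1961: Wed, 1962: Thu, 1963: Fri ✓, 1964: Sun, 1965: Mon, 1966: Tue, 1967: Wed
Fridays: 1957, 1963.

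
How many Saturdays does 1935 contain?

52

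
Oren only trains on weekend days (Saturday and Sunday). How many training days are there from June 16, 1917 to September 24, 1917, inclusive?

30

June 16, 1917 is a Saturday.
The range spans 101 days (inclusive of both endpoints).
101 = 7 × 14 + 3, so there are 14 full weeks plus 3 extra days.
Each full week contributes 2 weekend days (Sat, Sun): 14 × 2 = 28.
The 3 extra days are Saturday, Sunday, Monday — 2 of them qualify.
Total: 28 + 2 = 30.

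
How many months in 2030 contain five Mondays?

4

A month has five Mondays exactly when Monday falls within its first (length − 28) days.
Jan: 31 days, starts Tue → 5 of Tue, Wed, Thu
Feb: 28 days, starts Fri → 5 of (none)
Mar: 31 days, starts Fri → 5 of Fri, Sat, Sun
Apr: 30 days, starts Mon → 5 of Mon, Tue ✓
May: 31 days, starts Wed → 5 of Wed, Thu, Fri
Jun: 30 days, starts Sat → 5 of Sat, Sun
Jul: 31 days, starts Mon → 5 of Mon, Tue, Wed ✓
Aug: 31 days, starts Thu → 5 of Thu, Fri, Sat
Sep: 30 days, starts Sun → 5 of Sun, Mon ✓
Oct: 31 days, starts Tue → 5 of Tue, Wed, Thu
Nov: 30 days, starts Fri → 5 of Fri, Sat
Dec: 31 days, starts Sun → 5 of Sun, Mon, Tue ✓
Months with five Mondays: Apr, Jul, Sep, Dec.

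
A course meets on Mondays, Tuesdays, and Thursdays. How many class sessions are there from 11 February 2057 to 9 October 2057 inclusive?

104

11 February 2057 is a Sunday.
That's 241 days from start to end, counting both.
241 = 7 × 34 + 3, so there are 34 full weeks plus 3 extra days.
Each full week contributes 3 days from the set (Mon, Tue, Thu): 34 × 3 = 102.
The 3 extra days are Sun, Mon, Tue — 2 of them qualify.
Total: 102 + 2 = 104.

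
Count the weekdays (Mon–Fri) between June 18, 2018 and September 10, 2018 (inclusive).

June 18, 2018 is a Monday.
That's 85 days from start to end, counting both.
85 = 7 × 12 + 1, so there are 12 full weeks plus 1 extra day.
Each full week contributes 5 weekdays (Mon–Fri): 12 × 5 = 60.
The 1 extra day is Monday — 1 of them qualifies.
Total: 60 + 1 = 61.

61 weekdays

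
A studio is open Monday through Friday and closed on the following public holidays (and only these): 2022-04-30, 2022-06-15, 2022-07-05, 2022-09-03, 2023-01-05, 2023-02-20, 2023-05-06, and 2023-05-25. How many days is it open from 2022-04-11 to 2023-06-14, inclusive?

2022-04-11 is a Monday.
The range spans 430 days (inclusive of both endpoints).
430 = 7 × 61 + 3, so there are 61 full weeks plus 3 extra days.
Each full week contributes 5 weekdays (Mon–Fri): 61 × 5 = 305.
The 3 extra days are Monday, Tuesday, Wednesday — 3 of them qualify.
Total: 305 + 3 = 308.
Holidays: 2022-04-30 (Sat); 2022-06-15 (Wed); 2022-07-05 (Tue); 2022-09-03 (Sat); 2023-01-05 (Thu); 2023-02-20 (Mon); 2023-05-06 (Sat); 2023-05-25 (Thu).
5 of the 8 holidays fall on weekdays; the rest are weekends and were already excluded.
Business days: 308 − 5 = 303.

303 working days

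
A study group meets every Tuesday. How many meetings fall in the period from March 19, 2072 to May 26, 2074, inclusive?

114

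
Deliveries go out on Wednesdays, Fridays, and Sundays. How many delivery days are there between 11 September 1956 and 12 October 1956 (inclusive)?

14

11 September 1956 is a Tuesday.
The range spans 32 days (inclusive of both endpoints).
32 = 7 × 4 + 4, so there are 4 full weeks plus 4 extra days.
Each full week contributes 3 days from the set (Wed, Fri, Sun): 4 × 3 = 12.
The 4 extra days are Tuesday, Wednesday, Thursday, Friday — 2 of them qualify.
Total: 12 + 2 = 14.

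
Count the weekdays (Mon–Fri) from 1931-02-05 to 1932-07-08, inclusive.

1931-02-05 is a Thursday.
That's 520 days from start to end, counting both.
520 = 7 × 74 + 2, so there are 74 full weeks plus 2 extra days.
Each full week contributes 5 weekdays (Mon–Fri): 74 × 5 = 370.
The 2 extra days are Thursday, Friday — 2 of them qualify.
Total: 370 + 2 = 372.

372 weekdays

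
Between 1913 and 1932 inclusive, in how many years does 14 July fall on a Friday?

2

Day of week of July 14 in each year:
1913: Mon, 1914: Tue, 1915: Wed, 1916: Fri ✓, 1917: Sat, 1918: Sun, 1919: Mon, 1920: Wed, 1921: Thu, 1922: Fri ✓, 1923: Sat, 1924: Mon, 1925: Tue, 1926: Wed, 1927: Thu, 1928: Sat, 1929: Sun, 1930: Mon, 1931: Tue, 1932: Thu
Fridays: 1916, 1922.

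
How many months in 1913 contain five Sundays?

A month has five Sundays exactly when Sunday falls within its first (length − 28) days.
Jan: 31 days, starts Wed → 5 of Wed, Thu, Fri
Feb: 28 days, starts Sat → 5 of (none)
Mar: 31 days, starts Sat → 5 of Sat, Sun, Mon ✓
Apr: 30 days, starts Tue → 5 of Tue, Wed
May: 31 days, starts Thu → 5 of Thu, Fri, Sat
Jun: 30 days, starts Sun → 5 of Sun, Mon ✓
Jul: 31 days, starts Tue → 5 of Tue, Wed, Thu
Aug: 31 days, starts Fri → 5 of Fri, Sat, Sun ✓
Sep: 30 days, starts Mon → 5 of Mon, Tue
Oct: 31 days, starts Wed → 5 of Wed, Thu, Fri
Nov: 30 days, starts Sat → 5 of Sat, Sun ✓
Dec: 31 days, starts Mon → 5 of Mon, Tue, Wed
Months with five Sundays: Mar, Jun, Aug, Nov.

4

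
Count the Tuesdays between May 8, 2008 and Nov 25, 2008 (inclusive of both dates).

29

May 8, 2008 is a Thursday.
That's 202 days from start to end, counting both.
202 = 7 × 28 + 6, so there are 28 full weeks plus 6 extra days.
Each full week contributes one Tuesday: 28 so far.
The 6 extra days are Thu, Fri, Sat, Sun, Mon, Tue — 1 of them qualifies.
Total: 28 + 1 = 29.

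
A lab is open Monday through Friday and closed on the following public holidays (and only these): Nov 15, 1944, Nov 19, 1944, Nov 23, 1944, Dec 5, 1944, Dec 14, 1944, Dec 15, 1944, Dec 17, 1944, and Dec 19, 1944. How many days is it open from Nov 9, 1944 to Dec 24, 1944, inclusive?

Nov 9, 1944 is a Thursday.
The range spans 46 days (inclusive of both endpoints).
46 = 7 × 6 + 4, so there are 6 full weeks plus 4 extra days.
Each full week contributes 5 weekdays (Mon–Fri): 6 × 5 = 30.
The 4 extra days are Thu, Fri, Sat, Sun — 2 of them qualify.
Total: 30 + 2 = 32.
Holidays: Nov 15, 1944 (Wed); Nov 19, 1944 (Sun); Nov 23, 1944 (Thu); Dec 5, 1944 (Tue); Dec 14, 1944 (Thu); Dec 15, 1944 (Fri); Dec 17, 1944 (Sun); Dec 19, 1944 (Tue).
6 of the 8 holidays fall on weekdays; the rest are weekends and were already excluded.
Business days: 32 − 6 = 26.

26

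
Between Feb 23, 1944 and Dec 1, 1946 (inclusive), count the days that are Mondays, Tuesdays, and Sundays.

Feb 23, 1944 is a Wednesday.
From Feb 23, 1944 to Dec 1, 1946 is 1013 days inclusive.
1013 = 7 × 144 + 5, so there are 144 full weeks plus 5 extra days.
Each full week contributes 3 days from the set (Mon, Tue, Sun): 144 × 3 = 432.
The 5 extra days are Wed, Thu, Fri, Sat, Sun — 1 of them qualifies.
Total: 432 + 1 = 433.

433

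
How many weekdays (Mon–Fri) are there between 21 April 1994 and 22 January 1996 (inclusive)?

21 April 1994 is a Thursday.
That's 642 days from start to end, counting both.
642 = 7 × 91 + 5, so there are 91 full weeks plus 5 extra days.
Each full week contributes 5 weekdays (Mon–Fri): 91 × 5 = 455.
The 5 extra days are Thu, Fri, Sat, Sun, Mon — 3 of them qualify.
Total: 455 + 3 = 458.

458 weekdays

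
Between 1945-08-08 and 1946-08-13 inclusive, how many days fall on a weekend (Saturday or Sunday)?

106

1945-08-08 is a Wednesday.
From 1945-08-08 to 1946-08-13 is 371 days inclusive.
371 = 7 × 53, so the span is exactly 53 full weeks.
Each full week contributes 2 weekend days (Sat, Sun): 53 × 2 = 106.
Total: 106.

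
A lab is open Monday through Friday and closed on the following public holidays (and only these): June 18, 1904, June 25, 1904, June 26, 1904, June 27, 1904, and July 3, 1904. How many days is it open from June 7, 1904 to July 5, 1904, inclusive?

20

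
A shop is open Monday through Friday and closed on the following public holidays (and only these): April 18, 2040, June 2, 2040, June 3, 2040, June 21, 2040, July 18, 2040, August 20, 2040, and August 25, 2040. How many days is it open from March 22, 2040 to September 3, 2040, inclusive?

114

March 22, 2040 is a Thursday.
The range spans 166 days (inclusive of both endpoints).
166 = 7 × 23 + 5, so there are 23 full weeks plus 5 extra days.
Each full week contributes 5 weekdays (Mon–Fri): 23 × 5 = 115.
The 5 extra days are Thursday, Friday, Saturday, Sunday, Monday — 3 of them qualify.
Total: 115 + 3 = 118.
Holidays: April 18, 2040 (Wed); June 2, 2040 (Sat); June 3, 2040 (Sun); June 21, 2040 (Thu); July 18, 2040 (Wed); August 20, 2040 (Mon); August 25, 2040 (Sat).
4 of the 7 holidays fall on weekdays; the rest are weekends and were already excluded.
Business days: 118 − 4 = 114.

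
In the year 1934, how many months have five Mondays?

5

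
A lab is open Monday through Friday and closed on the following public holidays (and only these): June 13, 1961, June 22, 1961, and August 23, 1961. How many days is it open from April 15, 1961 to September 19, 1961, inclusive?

April 15, 1961 is a Saturday.
From April 15, 1961 to September 19, 1961 is 158 days inclusive.
158 = 7 × 22 + 4, so there are 22 full weeks plus 4 extra days.
Each full week contributes 5 weekdays (Mon–Fri): 22 × 5 = 110.
The 4 extra days are Sat, Sun, Mon, Tue — 2 of them qualify.
Total: 110 + 2 = 112.
Holidays: June 13, 1961 (Tue); June 22, 1961 (Thu); August 23, 1961 (Wed).
All 3 holidays fall on weekdays, so subtract 3.
Business days: 112 − 3 = 109.

109 business days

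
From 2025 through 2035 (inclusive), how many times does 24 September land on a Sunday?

2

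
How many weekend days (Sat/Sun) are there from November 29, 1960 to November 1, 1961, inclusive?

November 29, 1960 is a Tuesday.
From November 29, 1960 to November 1, 1961 is 338 days inclusive.
338 = 7 × 48 + 2, so there are 48 full weeks plus 2 extra days.
Each full week contributes 2 weekend days (Sat, Sun): 48 × 2 = 96.
The 2 extra days are Tuesday, Wednesday — none qualify.
Total: 96 + 0 = 96.

96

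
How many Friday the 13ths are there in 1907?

The 13th falls on a Friday when the month's 13th has weekday Fri.
Jan 13 is Sun; Feb 13 is Wed; Mar 13 is Wed; Apr 13 is Sat; May 13 is Mon; Jun 13 is Thu; Jul 13 is Sat; Aug 13 is Tue; Sep 13 is Fri ✓; Oct 13 is Sun; Nov 13 is Wed; Dec 13 is Fri ✓.
Friday the 13ths: Sep, Dec.

2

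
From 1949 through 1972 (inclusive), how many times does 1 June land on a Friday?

3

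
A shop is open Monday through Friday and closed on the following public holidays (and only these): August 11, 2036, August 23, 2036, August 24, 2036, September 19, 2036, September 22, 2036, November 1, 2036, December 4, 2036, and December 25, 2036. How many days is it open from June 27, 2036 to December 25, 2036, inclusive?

June 27, 2036 is a Friday.
That's 182 days from start to end, counting both.
182 = 7 × 26, so the span is exactly 26 full weeks.
Each full week contributes 5 weekdays (Mon–Fri): 26 × 5 = 130.
Holidays: August 11, 2036 (Mon); August 23, 2036 (Sat); August 24, 2036 (Sun); September 19, 2036 (Fri); September 22, 2036 (Mon); November 1, 2036 (Sat); December 4, 2036 (Thu); December 25, 2036 (Thu).
5 of the 8 holidays fall on weekdays; the rest are weekends and were already excluded.
Business days: 130 − 5 = 125.

125 working days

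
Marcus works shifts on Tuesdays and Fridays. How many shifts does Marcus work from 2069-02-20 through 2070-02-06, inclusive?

2069-02-20 is a Wednesday.
From 2069-02-20 to 2070-02-06 is 352 days inclusive.
352 = 7 × 50 + 2, so there are 50 full weeks plus 2 extra days.
Each full week contributes 2 days from the set (Tue, Fri): 50 × 2 = 100.
The 2 extra days are Wednesday, Thursday — none qualify.
Total: 100 + 0 = 100.

100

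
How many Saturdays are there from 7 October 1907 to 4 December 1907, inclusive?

8 Saturdays

7 October 1907 is a Monday.
That's 59 days from start to end, counting both.
59 = 7 × 8 + 3, so there are 8 full weeks plus 3 extra days.
Each full week contributes one Saturday: 8 so far.
The 3 extra days are Mon, Tue, Wed — none qualify.
Total: 8 + 0 = 8.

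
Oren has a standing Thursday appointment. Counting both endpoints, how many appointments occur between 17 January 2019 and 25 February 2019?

17 January 2019 is a Thursday.
The range spans 40 days (inclusive of both endpoints).
40 = 7 × 5 + 5, so there are 5 full weeks plus 5 extra days.
Each full week contributes one Thursday: 5 so far.
The 5 extra days are Thu, Fri, Sat, Sun, Mon — 1 of them qualifies.
Total: 5 + 1 = 6.

6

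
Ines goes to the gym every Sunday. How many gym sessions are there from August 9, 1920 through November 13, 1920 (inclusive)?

August 9, 1920 is a Monday.
From August 9, 1920 to November 13, 1920 is 97 days inclusive.
97 = 7 × 13 + 6, so there are 13 full weeks plus 6 extra days.
Each full week contributes one Sunday: 13 so far.
The 6 extra days are Mon, Tue, Wed, Thu, Fri, Sat — none qualify.
Total: 13 + 0 = 13.

13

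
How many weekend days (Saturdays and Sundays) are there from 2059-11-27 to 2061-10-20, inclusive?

2059-11-27 is a Thursday.
From 2059-11-27 to 2061-10-20 is 694 days inclusive.
694 = 7 × 99 + 1, so there are 99 full weeks plus 1 extra day.
Each full week contributes 2 weekend days (Sat, Sun): 99 × 2 = 198.
The 1 extra day is Thu — none qualify.
Total: 198 + 0 = 198.

198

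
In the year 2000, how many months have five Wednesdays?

4

A month has five Wednesdays exactly when Wednesday falls within its first (length − 28) days.
Jan: 31 days, starts Sat → 5 of Sat, Sun, Mon
Feb: 29 days, starts Tue → 5 of Tue
Mar: 31 days, starts Wed → 5 of Wed, Thu, Fri ✓
Apr: 30 days, starts Sat → 5 of Sat, Sun
May: 31 days, starts Mon → 5 of Mon, Tue, Wed ✓
Jun: 30 days, starts Thu → 5 of Thu, Fri
Jul: 31 days, starts Sat → 5 of Sat, Sun, Mon
Aug: 31 days, starts Tue → 5 of Tue, Wed, Thu ✓
Sep: 30 days, starts Fri → 5 of Fri, Sat
Oct: 31 days, starts Sun → 5 of Sun, Mon, Tue
Nov: 30 days, starts Wed → 5 of Wed, Thu ✓
Dec: 31 days, starts Fri → 5 of Fri, Sat, Sun
Months with five Wednesdays: Mar, May, Aug, Nov.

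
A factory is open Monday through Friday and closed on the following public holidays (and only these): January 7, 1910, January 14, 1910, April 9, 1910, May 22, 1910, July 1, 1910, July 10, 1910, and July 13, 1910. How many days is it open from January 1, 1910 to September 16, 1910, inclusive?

181 business days

January 1, 1910 is a Saturday.
That's 259 days from start to end, counting both.
259 = 7 × 37, so the span is exactly 37 full weeks.
Each full week contributes 5 weekdays (Mon–Fri): 37 × 5 = 185.
Total: 185.
Holidays: January 7, 1910 (Fri); January 14, 1910 (Fri); April 9, 1910 (Sat); May 22, 1910 (Sun); July 1, 1910 (Fri); July 10, 1910 (Sun); July 13, 1910 (Wed).
4 of the 7 holidays fall on weekdays; the rest are weekends and were already excluded.
Business days: 185 − 4 = 181.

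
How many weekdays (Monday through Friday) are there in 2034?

260

2034-01-01 is a Sunday.
That's 365 days from start to end, counting both.
365 = 7 × 52 + 1, so there are 52 full weeks plus 1 extra day.
Each full week contributes 5 weekdays (Mon–Fri): 52 × 5 = 260.
The 1 extra day is Sun — none qualify.
Total: 260 + 0 = 260.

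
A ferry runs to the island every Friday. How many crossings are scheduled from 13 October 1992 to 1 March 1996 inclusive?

13 October 1992 is a Tuesday.
The range spans 1236 days (inclusive of both endpoints).
1236 = 7 × 176 + 4, so there are 176 full weeks plus 4 extra days.
Each full week contributes one Friday: 176 so far.
The 4 extra days are Tuesday, Wednesday, Thursday, Friday — 1 of them qualifies.
Total: 176 + 1 = 177.

177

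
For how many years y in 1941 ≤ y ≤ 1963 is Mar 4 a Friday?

Day of week of March 4 in each year:
1941: Tue, 1942: Wed, 1943: Thu, 1944: Sat, 1945: Sun, 1946: Mon, 1947: Tue, 1948: Thu, 1949: Fri ✓, 1950: Sat, 1951: Sun, 1952: Tue, 1953: Wed, 1954: Thu, 1955: Fri ✓, 1956: Sun, 1957: Mon, 1958: Tue, 1959: Wed, 1960: Fri ✓, 1961: Sat, 1962: Sun, 1963: Mon
Fridays: 1949, 1955, 1960.

3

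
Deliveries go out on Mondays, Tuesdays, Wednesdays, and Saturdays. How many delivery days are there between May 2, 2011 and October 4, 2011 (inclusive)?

May 2, 2011 is a Monday.
From May 2, 2011 to October 4, 2011 is 156 days inclusive.
156 = 7 × 22 + 2, so there are 22 full weeks plus 2 extra days.
Each full week contributes 4 days from the set (Mon, Tue, Wed, Sat): 22 × 4 = 88.
The 2 extra days are Mon, Tue — 2 of them qualify.
Total: 88 + 2 = 90.

90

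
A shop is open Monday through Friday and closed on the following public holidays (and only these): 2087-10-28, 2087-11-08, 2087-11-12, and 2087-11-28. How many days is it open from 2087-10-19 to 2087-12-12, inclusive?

2087-10-19 is a Sunday.
From 2087-10-19 to 2087-12-12 is 55 days inclusive.
55 = 7 × 7 + 6, so there are 7 full weeks plus 6 extra days.
Each full week contributes 5 weekdays (Mon–Fri): 7 × 5 = 35.
The 6 extra days are Sunday, Monday, Tuesday, Wednesday, Thursday, Friday — 5 of them qualify.
Total: 35 + 5 = 40.
Holidays: 2087-10-28 (Tue); 2087-11-08 (Sat); 2087-11-12 (Wed); 2087-11-28 (Fri).
3 of the 4 holidays fall on weekdays; the rest are weekends and were already excluded.
Business days: 40 − 3 = 37.

37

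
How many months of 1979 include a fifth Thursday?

A month has five Thursdays exactly when Thursday falls within its first (length − 28) days.
Jan: 31 days, starts Mon → 5 of Mon, Tue, Wed
Feb: 28 days, starts Thu → 5 of (none)
Mar: 31 days, starts Thu → 5 of Thu, Fri, Sat ✓
Apr: 30 days, starts Sun → 5 of Sun, Mon
May: 31 days, starts Tue → 5 of Tue, Wed, Thu ✓
Jun: 30 days, starts Fri → 5 of Fri, Sat
Jul: 31 days, starts Sun → 5 of Sun, Mon, Tue
Aug: 31 days, starts Wed → 5 of Wed, Thu, Fri ✓
Sep: 30 days, starts Sat → 5 of Sat, Sun
Oct: 31 days, starts Mon → 5 of Mon, Tue, Wed
Nov: 30 days, starts Thu → 5 of Thu, Fri ✓
Dec: 31 days, starts Sat → 5 of Sat, Sun, Mon
Months with five Thursdays: Mar, May, Aug, Nov.

4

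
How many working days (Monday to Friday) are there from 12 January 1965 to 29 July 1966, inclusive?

12 January 1965 is a Tuesday.
That's 564 days from start to end, counting both.
564 = 7 × 80 + 4, so there are 80 full weeks plus 4 extra days.
Each full week contributes 5 weekdays (Mon–Fri): 80 × 5 = 400.
The 4 extra days are Tue, Wed, Thu, Fri — 4 of them qualify.
Total: 400 + 4 = 404.

404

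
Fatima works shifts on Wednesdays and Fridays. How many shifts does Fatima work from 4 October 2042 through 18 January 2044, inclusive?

134

4 October 2042 is a Saturday.
The range spans 472 days (inclusive of both endpoints).
472 = 7 × 67 + 3, so there are 67 full weeks plus 3 extra days.
Each full week contributes 2 days from the set (Wed, Fri): 67 × 2 = 134.
The 3 extra days are Sat, Sun, Mon — none qualify.
Total: 134 + 0 = 134.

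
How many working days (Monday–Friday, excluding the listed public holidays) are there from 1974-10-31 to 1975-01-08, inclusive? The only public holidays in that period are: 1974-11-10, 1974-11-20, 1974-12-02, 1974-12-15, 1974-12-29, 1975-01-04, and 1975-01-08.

47 working days

1974-10-31 is a Thursday.
From 1974-10-31 to 1975-01-08 is 70 days inclusive.
70 = 7 × 10, so the span is exactly 10 full weeks.
Each full week contributes 5 weekdays (Mon–Fri): 10 × 5 = 50.
Total: 50.
Holidays: 1974-11-10 (Sun); 1974-11-20 (Wed); 1974-12-02 (Mon); 1974-12-15 (Sun); 1974-12-29 (Sun); 1975-01-04 (Sat); 1975-01-08 (Wed).
3 of the 7 holidays fall on weekdays; the rest are weekends and were already excluded.
Business days: 50 − 3 = 47.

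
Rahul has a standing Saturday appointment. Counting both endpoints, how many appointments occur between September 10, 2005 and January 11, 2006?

September 10, 2005 is a Saturday.
From September 10, 2005 to January 11, 2006 is 124 days inclusive.
124 = 7 × 17 + 5, so there are 17 full weeks plus 5 extra days.
Each full week contributes one Saturday: 17 so far.
The 5 extra days are Saturday, Sunday, Monday, Tuesday, Wednesday — 1 of them qualifies.
Total: 17 + 1 = 18.

18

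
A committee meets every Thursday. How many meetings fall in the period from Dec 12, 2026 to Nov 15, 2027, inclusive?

Dec 12, 2026 is a Saturday.
The range spans 339 days (inclusive of both endpoints).
339 = 7 × 48 + 3, so there are 48 full weeks plus 3 extra days.
Each full week contributes one Thursday: 48 so far.
The 3 extra days are Sat, Sun, Mon — none qualify.
Total: 48 + 0 = 48.

48 Thursdays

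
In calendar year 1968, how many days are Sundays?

52

January 1, 1968 is a Monday.
The range spans 366 days (inclusive of both endpoints).
366 = 7 × 52 + 2, so there are 52 full weeks plus 2 extra days.
Each full week contributes one Sunday: 52 so far.
The 2 extra days are Mon, Tue — none qualify.
Total: 52 + 0 = 52.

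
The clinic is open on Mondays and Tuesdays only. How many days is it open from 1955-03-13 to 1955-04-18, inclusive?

1955-03-13 is a Sunday.
The range spans 37 days (inclusive of both endpoints).
37 = 7 × 5 + 2, so there are 5 full weeks plus 2 extra days.
Each full week contributes 2 days from the set (Mon, Tue): 5 × 2 = 10.
The 2 extra days are Sunday, Monday — 1 of them qualifies.
Total: 10 + 1 = 11.

11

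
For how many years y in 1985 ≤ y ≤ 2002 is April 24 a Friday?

Day of week of April 24 in each year:
1985: Wed, 1986: Thu, 1987: Fri ✓, 1988: Sun, 1989: Mon, 1990: Tue, 1991: Wed, 1992: Fri ✓, 1993: Sat, 1994: Sun, 1995: Mon, 1996: Wed, 1997: Thu, 1998: Fri ✓, 1999: Sat, 2000: Mon, 2001: Tue, 2002: Wed
Fridays: 1987, 1992, 1998.

3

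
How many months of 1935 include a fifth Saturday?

4

A month has five Saturdays exactly when Saturday falls within its first (length − 28) days.
Jan: 31 days, starts Tue → 5 of Tue, Wed, Thu
Feb: 28 days, starts Fri → 5 of (none)
Mar: 31 days, starts Fri → 5 of Fri, Sat, Sun ✓
Apr: 30 days, starts Mon → 5 of Mon, Tue
May: 31 days, starts Wed → 5 of Wed, Thu, Fri
Jun: 30 days, starts Sat → 5 of Sat, Sun ✓
Jul: 31 days, starts Mon → 5 of Mon, Tue, Wed
Aug: 31 days, starts Thu → 5 of Thu, Fri, Sat ✓
Sep: 30 days, starts Sun → 5 of Sun, Mon
Oct: 31 days, starts Tue → 5 of Tue, Wed, Thu
Nov: 30 days, starts Fri → 5 of Fri, Sat ✓
Dec: 31 days, starts Sun → 5 of Sun, Mon, Tue
Months with five Saturdays: Mar, Jun, Aug, Nov.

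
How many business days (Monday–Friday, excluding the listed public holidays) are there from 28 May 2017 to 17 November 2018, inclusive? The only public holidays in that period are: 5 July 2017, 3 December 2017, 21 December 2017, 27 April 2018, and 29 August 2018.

381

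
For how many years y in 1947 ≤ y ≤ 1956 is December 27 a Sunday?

Day of week of December 27 in each year:
1947: Sat, 1948: Mon, 1949: Tue, 1950: Wed, 1951: Thu, 1952: Sat, 1953: Sun ✓, 1954: Mon, 1955: Tue, 1956: Thu
Sundays: 1953.

1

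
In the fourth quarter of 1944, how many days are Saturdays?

13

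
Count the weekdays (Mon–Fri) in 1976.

1976-01-01 is a Thursday.
From 1976-01-01 to 1976-12-31 is 366 days inclusive.
366 = 7 × 52 + 2, so there are 52 full weeks plus 2 extra days.
Each full week contributes 5 weekdays (Mon–Fri): 52 × 5 = 260.
The 2 extra days are Thu, Fri — 2 of them qualify.
Total: 260 + 2 = 262.

262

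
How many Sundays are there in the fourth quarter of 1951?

13

October 1, 1951 is a Monday.
The range spans 92 days (inclusive of both endpoints).
92 = 7 × 13 + 1, so there are 13 full weeks plus 1 extra day.
Each full week contributes one Sunday: 13 so far.
The 1 extra day is Mon — none qualify.
Total: 13 + 0 = 13.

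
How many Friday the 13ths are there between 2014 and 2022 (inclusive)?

Friday-the-13ths by year:
2014: Jun
2015: Feb, Mar, Nov
2016: May
2017: Jan, Oct
2018: Apr, Jul
2019: Sep, Dec
2020: Mar, Nov
2021: Aug
2022: May

15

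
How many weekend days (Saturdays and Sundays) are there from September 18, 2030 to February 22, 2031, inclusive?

45

September 18, 2030 is a Wednesday.
From September 18, 2030 to February 22, 2031 is 158 days inclusive.
158 = 7 × 22 + 4, so there are 22 full weeks plus 4 extra days.
Each full week contributes 2 weekend days (Sat, Sun): 22 × 2 = 44.
The 4 extra days are Wednesday, Thursday, Friday, Saturday — 1 of them qualifies.
Total: 44 + 1 = 45.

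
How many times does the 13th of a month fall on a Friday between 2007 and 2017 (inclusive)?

Friday-the-13ths by year:
2007: Apr, Jul
2008: Jun
2009: Feb, Mar, Nov
2010: Aug
2011: May
2012: Jan, Apr, Jul
2013: Sep, Dec
2014: Jun
2015: Feb, Mar, Nov
2016: May
2017: Jan, Oct

20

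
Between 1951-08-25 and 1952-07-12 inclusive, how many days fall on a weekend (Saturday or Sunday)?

93

1951-08-25 is a Saturday.
That's 323 days from start to end, counting both.
323 = 7 × 46 + 1, so there are 46 full weeks plus 1 extra day.
Each full week contributes 2 weekend days (Sat, Sun): 46 × 2 = 92.
The 1 extra day is Sat — 1 of them qualifies.
Total: 92 + 1 = 93.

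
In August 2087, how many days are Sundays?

5

Aug 1, 2087 is a Friday.
From Aug 1, 2087 to Aug 31, 2087 is 31 days inclusive.
31 = 7 × 4 + 3, so there are 4 full weeks plus 3 extra days.
Each full week contributes one Sunday: 4 so far.
The 3 extra days are Fri, Sat, Sun — 1 of them qualifies.
Total: 4 + 1 = 5.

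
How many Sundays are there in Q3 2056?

13

July 1, 2056 is a Saturday.
That's 92 days from start to end, counting both.
92 = 7 × 13 + 1, so there are 13 full weeks plus 1 extra day.
Each full week contributes one Sunday: 13 so far.
The 1 extra day is Saturday — none qualify.
Total: 13 + 0 = 13.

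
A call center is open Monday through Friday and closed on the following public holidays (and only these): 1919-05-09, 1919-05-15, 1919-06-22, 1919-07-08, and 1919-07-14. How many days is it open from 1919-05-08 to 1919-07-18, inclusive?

1919-05-08 is a Thursday.
That's 72 days from start to end, counting both.
72 = 7 × 10 + 2, so there are 10 full weeks plus 2 extra days.
Each full week contributes 5 weekdays (Mon–Fri): 10 × 5 = 50.
The 2 extra days are Thu, Fri — 2 of them qualify.
Total: 50 + 2 = 52.
Holidays: 1919-05-09 (Fri); 1919-05-15 (Thu); 1919-06-22 (Sun); 1919-07-08 (Tue); 1919-07-14 (Mon).
4 of the 5 holidays fall on weekdays; the rest are weekends and were already excluded.
Business days: 52 − 4 = 48.

48 business days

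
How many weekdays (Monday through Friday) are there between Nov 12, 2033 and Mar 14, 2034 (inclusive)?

87 weekdays

Nov 12, 2033 is a Saturday.
From Nov 12, 2033 to Mar 14, 2034 is 123 days inclusive.
123 = 7 × 17 + 4, so there are 17 full weeks plus 4 extra days.
Each full week contributes 5 weekdays (Mon–Fri): 17 × 5 = 85.
The 4 extra days are Sat, Sun, Mon, Tue — 2 of them qualify.
Total: 85 + 2 = 87.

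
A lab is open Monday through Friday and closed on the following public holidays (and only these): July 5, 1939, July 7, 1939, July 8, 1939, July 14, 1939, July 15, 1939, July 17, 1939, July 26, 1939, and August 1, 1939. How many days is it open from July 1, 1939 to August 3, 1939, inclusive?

18 working days

July 1, 1939 is a Saturday.
That's 34 days from start to end, counting both.
34 = 7 × 4 + 6, so there are 4 full weeks plus 6 extra days.
Each full week contributes 5 weekdays (Mon–Fri): 4 × 5 = 20.
The 6 extra days are Saturday, Sunday, Monday, Tuesday, Wednesday, Thursday — 4 of them qualify.
Total: 20 + 4 = 24.
Holidays: July 5, 1939 (Wed); July 7, 1939 (Fri); July 8, 1939 (Sat); July 14, 1939 (Fri); July 15, 1939 (Sat); July 17, 1939 (Mon); July 26, 1939 (Wed); August 1, 1939 (Tue).
6 of the 8 holidays fall on weekdays; the rest are weekends and were already excluded.
Business days: 24 − 6 = 18.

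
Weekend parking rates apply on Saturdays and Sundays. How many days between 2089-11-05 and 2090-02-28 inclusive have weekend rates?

34

2089-11-05 is a Saturday.
From 2089-11-05 to 2090-02-28 is 116 days inclusive.
116 = 7 × 16 + 4, so there are 16 full weeks plus 4 extra days.
Each full week contributes 2 weekend days (Sat, Sun): 16 × 2 = 32.
The 4 extra days are Sat, Sun, Mon, Tue — 2 of them qualify.
Total: 32 + 2 = 34.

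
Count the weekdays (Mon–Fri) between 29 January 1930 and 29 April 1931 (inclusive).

29 January 1930 is a Wednesday.
The range spans 456 days (inclusive of both endpoints).
456 = 7 × 65 + 1, so there are 65 full weeks plus 1 extra day.
Each full week contributes 5 weekdays (Mon–Fri): 65 × 5 = 325.
The 1 extra day is Wednesday — 1 of them qualifies.
Total: 325 + 1 = 326.

326 weekdays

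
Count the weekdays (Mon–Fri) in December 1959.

23

Dec 1, 1959 is a Tuesday.
The range spans 31 days (inclusive of both endpoints).
31 = 7 × 4 + 3, so there are 4 full weeks plus 3 extra days.
Each full week contributes 5 weekdays (Mon–Fri): 4 × 5 = 20.
The 3 extra days are Tuesday, Wednesday, Thursday — 3 of them qualify.
Total: 20 + 3 = 23.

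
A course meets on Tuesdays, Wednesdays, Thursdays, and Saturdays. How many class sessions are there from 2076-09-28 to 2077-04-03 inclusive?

2076-09-28 is a Monday.
That's 188 days from start to end, counting both.
188 = 7 × 26 + 6, so there are 26 full weeks plus 6 extra days.
Each full week contributes 4 days from the set (Tue, Wed, Thu, Sat): 26 × 4 = 104.
The 6 extra days are Monday, Tuesday, Wednesday, Thursday, Friday, Saturday — 4 of them qualify.
Total: 104 + 4 = 108.

108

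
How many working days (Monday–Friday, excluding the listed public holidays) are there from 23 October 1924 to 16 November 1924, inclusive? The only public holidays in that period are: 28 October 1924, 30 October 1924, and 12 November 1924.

23 October 1924 is a Thursday.
From 23 October 1924 to 16 November 1924 is 25 days inclusive.
25 = 7 × 3 + 4, so there are 3 full weeks plus 4 extra days.
Each full week contributes 5 weekdays (Mon–Fri): 3 × 5 = 15.
The 4 extra days are Thursday, Friday, Saturday, Sunday — 2 of them qualify.
Total: 15 + 2 = 17.
Holidays: 28 October 1924 (Tue); 30 October 1924 (Thu); 12 November 1924 (Wed).
All 3 holidays fall on weekdays, so subtract 3.
Business days: 17 − 3 = 14.

14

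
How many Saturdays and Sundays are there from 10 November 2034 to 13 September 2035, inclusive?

10 November 2034 is a Friday.
That's 308 days from start to end, counting both.
308 = 7 × 44, so the span is exactly 44 full weeks.
Each full week contributes 2 weekend days (Sat, Sun): 44 × 2 = 88.

88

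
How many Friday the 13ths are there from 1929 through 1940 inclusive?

Friday-the-13ths by year:
1929: Sep, Dec
1930: Jun
1931: Feb, Mar, Nov
1932: May
1933: Jan, Oct
1934: Apr, Jul
1935: Sep, Dec
1936: Mar, Nov
1937: Aug
1938: May
1939: Jan, Oct
1940: Sep, Dec

21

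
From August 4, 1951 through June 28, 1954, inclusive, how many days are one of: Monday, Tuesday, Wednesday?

August 4, 1951 is a Saturday.
The range spans 1060 days (inclusive of both endpoints).
1060 = 7 × 151 + 3, so there are 151 full weeks plus 3 extra days.
Each full week contributes 3 days from the set (Mon, Tue, Wed): 151 × 3 = 453.
The 3 extra days are Sat, Sun, Mon — 1 of them qualifies.
Total: 453 + 1 = 454.

454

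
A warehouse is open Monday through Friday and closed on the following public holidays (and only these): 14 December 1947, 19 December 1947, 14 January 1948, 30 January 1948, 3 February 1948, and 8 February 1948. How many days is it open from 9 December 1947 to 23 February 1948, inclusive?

51 working days

9 December 1947 is a Tuesday.
From 9 December 1947 to 23 February 1948 is 77 days inclusive.
77 = 7 × 11, so the span is exactly 11 full weeks.
Each full week contributes 5 weekdays (Mon–Fri): 11 × 5 = 55.
Total: 55.
Holidays: 14 December 1947 (Sun); 19 December 1947 (Fri); 14 January 1948 (Wed); 30 January 1948 (Fri); 3 February 1948 (Tue); 8 February 1948 (Sun).
4 of the 6 holidays fall on weekdays; the rest are weekends and were already excluded.
Business days: 55 − 4 = 51.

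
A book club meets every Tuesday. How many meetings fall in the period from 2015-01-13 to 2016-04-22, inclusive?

2015-01-13 is a Tuesday.
That's 466 days from start to end, counting both.
466 = 7 × 66 + 4, so there are 66 full weeks plus 4 extra days.
Each full week contributes one Tuesday: 66 so far.
The 4 extra days are Tue, Wed, Thu, Fri — 1 of them qualifies.
Total: 66 + 1 = 67.

67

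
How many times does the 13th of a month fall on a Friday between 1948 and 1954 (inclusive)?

12

Friday-the-13ths by year:
1948: Feb, Aug
1949: May
1950: Jan, Oct
1951: Apr, Jul
1952: Jun
1953: Feb, Mar, Nov
1954: Aug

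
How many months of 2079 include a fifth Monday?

A month has five Mondays exactly when Monday falls within its first (length − 28) days.
Jan: 31 days, starts Sun → 5 of Sun, Mon, Tue ✓
Feb: 28 days, starts Wed → 5 of (none)
Mar: 31 days, starts Wed → 5 of Wed, Thu, Fri
Apr: 30 days, starts Sat → 5 of Sat, Sun
May: 31 days, starts Mon → 5 of Mon, Tue, Wed ✓
Jun: 30 days, starts Thu → 5 of Thu, Fri
Jul: 31 days, starts Sat → 5 of Sat, Sun, Mon ✓
Aug: 31 days, starts Tue → 5 of Tue, Wed, Thu
Sep: 30 days, starts Fri → 5 of Fri, Sat
Oct: 31 days, starts Sun → 5 of Sun, Mon, Tue ✓
Nov: 30 days, starts Wed → 5 of Wed, Thu
Dec: 31 days, starts Fri → 5 of Fri, Sat, Sun
Months with five Mondays: Jan, May, Jul, Oct.

4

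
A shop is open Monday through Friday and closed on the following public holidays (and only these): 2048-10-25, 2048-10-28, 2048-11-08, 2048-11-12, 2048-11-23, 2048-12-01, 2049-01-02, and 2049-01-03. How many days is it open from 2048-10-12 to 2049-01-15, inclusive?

2048-10-12 is a Monday.
That's 96 days from start to end, counting both.
96 = 7 × 13 + 5, so there are 13 full weeks plus 5 extra days.
Each full week contributes 5 weekdays (Mon–Fri): 13 × 5 = 65.
The 5 extra days are Mon, Tue, Wed, Thu, Fri — 5 of them qualify.
Total: 65 + 5 = 70.
Holidays: 2048-10-25 (Sun); 2048-10-28 (Wed); 2048-11-08 (Sun); 2048-11-12 (Thu); 2048-11-23 (Mon); 2048-12-01 (Tue); 2049-01-02 (Sat); 2049-01-03 (Sun).
4 of the 8 holidays fall on weekdays; the rest are weekends and were already excluded.
Business days: 70 − 4 = 66.

66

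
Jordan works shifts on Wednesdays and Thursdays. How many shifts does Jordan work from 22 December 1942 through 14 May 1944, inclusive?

22 December 1942 is a Tuesday.
The range spans 510 days (inclusive of both endpoints).
510 = 7 × 72 + 6, so there are 72 full weeks plus 6 extra days.
Each full week contributes 2 days from the set (Wed, Thu): 72 × 2 = 144.
The 6 extra days are Tue, Wed, Thu, Fri, Sat, Sun — 2 of them qualify.
Total: 144 + 2 = 146.

146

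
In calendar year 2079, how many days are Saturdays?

Jan 1, 2079 is a Sunday.
That's 365 days from start to end, counting both.
365 = 7 × 52 + 1, so there are 52 full weeks plus 1 extra day.
Each full week contributes one Saturday: 52 so far.
The 1 extra day is Sunday — none qualify.
Total: 52 + 0 = 52.

52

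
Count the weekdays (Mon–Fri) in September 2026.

22 weekdays

September 1, 2026 is a Tuesday.
That's 30 days from start to end, counting both.
30 = 7 × 4 + 2, so there are 4 full weeks plus 2 extra days.
Each full week contributes 5 weekdays (Mon–Fri): 4 × 5 = 20.
The 2 extra days are Tuesday, Wednesday — 2 of them qualify.
Total: 20 + 2 = 22.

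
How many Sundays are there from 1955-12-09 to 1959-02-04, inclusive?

165

1955-12-09 is a Friday.
That's 1154 days from start to end, counting both.
1154 = 7 × 164 + 6, so there are 164 full weeks plus 6 extra days.
Each full week contributes one Sunday: 164 so far.
The 6 extra days are Fri, Sat, Sun, Mon, Tue, Wed — 1 of them qualifies.
Total: 164 + 1 = 165.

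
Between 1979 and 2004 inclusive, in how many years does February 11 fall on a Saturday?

Day of week of February 11 in each year:
1979: Sun, 1980: Mon, 1981: Wed, 1982: Thu, 1983: Fri, 1984: Sat ✓, 1985: Mon, 1986: Tue, 1987: Wed, 1988: Thu, 1989: Sat ✓, 1990: Sun, 1991: Mon, 1992: Tue, 1993: Thu, 1994: Fri, 1995: Sat ✓, 1996: Sun, 1997: Tue, 1998: Wed, 1999: Thu, 2000: Fri, 2001: Sun, 2002: Mon, 2003: Tue, 2004: Wed
Saturdays: 1984, 1989, 1995.

3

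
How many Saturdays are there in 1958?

Jan 1, 1958 is a Wednesday.
The range spans 365 days (inclusive of both endpoints).
365 = 7 × 52 + 1, so there are 52 full weeks plus 1 extra day.
Each full week contributes one Saturday: 52 so far.
The 1 extra day is Wed — none qualify.
Total: 52 + 0 = 52.

52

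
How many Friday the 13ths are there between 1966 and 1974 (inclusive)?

Friday-the-13ths by year:
1966: May
1967: Jan, Oct
1968: Sep, Dec
1969: Jun
1970: Feb, Mar, Nov
1971: Aug
1972: Oct
1973: Apr, Jul
1974: Sep, Dec

15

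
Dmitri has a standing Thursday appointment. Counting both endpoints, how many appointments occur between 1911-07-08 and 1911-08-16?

5 Thursdays

1911-07-08 is a Saturday.
The range spans 40 days (inclusive of both endpoints).
40 = 7 × 5 + 5, so there are 5 full weeks plus 5 extra days.
Each full week contributes one Thursday: 5 so far.
The 5 extra days are Sat, Sun, Mon, Tue, Wed — none qualify.
Total: 5 + 0 = 5.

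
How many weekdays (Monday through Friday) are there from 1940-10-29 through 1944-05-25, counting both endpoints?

933 weekdays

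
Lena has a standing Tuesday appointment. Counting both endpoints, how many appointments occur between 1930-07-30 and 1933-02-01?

131 Tuesdays

1930-07-30 is a Wednesday.
That's 918 days from start to end, counting both.
918 = 7 × 131 + 1, so there are 131 full weeks plus 1 extra day.
Each full week contributes one Tuesday: 131 so far.
The 1 extra day is Wed — none qualify.
Total: 131 + 0 = 131.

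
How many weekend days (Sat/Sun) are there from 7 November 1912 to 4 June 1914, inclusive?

164

7 November 1912 is a Thursday.
From 7 November 1912 to 4 June 1914 is 575 days inclusive.
575 = 7 × 82 + 1, so there are 82 full weeks plus 1 extra day.
Each full week contributes 2 weekend days (Sat, Sun): 82 × 2 = 164.
The 1 extra day is Thu — none qualify.
Total: 164 + 0 = 164.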